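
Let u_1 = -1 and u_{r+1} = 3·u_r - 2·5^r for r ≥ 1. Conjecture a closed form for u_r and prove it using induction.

u_r = 4·3^(r - 1) - 5^r

Computing the first terms: u_1 = -1, u_2 = -13, u_3 = -89. This suggests u_r = 4·3^(r - 1) - 5^r.
Base step (r = 1): the formula gives -1 = -1 = u_1.
Inductive step: suppose the statement holds for some k ≥ 1, so u_k = 4·3^(k - 1) - 5^k.
Then u_{k+1} = 3·u_k - 2·5^k = 3·(4·3^(k - 1) - 5^k) - 2·5^k = 4·3^k - 5^(k + 1) = 4·3^((k+1) - 1) - 5^(k+1),
which is the claimed formula at r = k+1.
By induction, the statement is established for all r ≥ 1.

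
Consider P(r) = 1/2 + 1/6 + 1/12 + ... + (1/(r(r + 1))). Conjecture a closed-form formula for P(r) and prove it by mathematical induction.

P(r) = r/(r + 1)

We claim P(r) = r/(r + 1) for all r ≥ 1.
For the base case r = 1: P(1) = 1/2, and the closed form gives 1/2. They agree.
Suppose the result is true for r = k, so P(k) = k/(k + 1).
Then P(k+1) = P(k) + (1/((k + 1)(k + 2))) = (k/(k + 1)) + (1/((k + 1)(k + 2))).
Simplifying, P(k+1) = (k + 1)/(k + 2) = (k+1)/((k+1) + 1),
which is the closed form with r = k+1.
This completes the induction.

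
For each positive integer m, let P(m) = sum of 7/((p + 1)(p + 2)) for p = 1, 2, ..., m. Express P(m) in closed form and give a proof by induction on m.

P(m) = 7m/(2(m + 2))

We claim P(m) = 7m/(2(m + 2)) for all m ≥ 1.
When m = 1: P(1) = 7/6, and the closed form gives 7/6. They agree.
For the inductive step, assume it holds for an arbitrary p ≥ 1, so P(p) = 7p/(2(p + 2)).
Then P(p+1) = P(p) + (7/((p + 2)(p + 3))) = (7p/(2(p + 2))) + (7/((p + 2)(p + 3))).
Simplifying, P(p+1) = 7(p + 1)/(2(p + 3)) = 7(p+1)/(2((p+1) + 2)),
which is the closed form with m = p+1.
By induction, the statement is established for all m ≥ 1.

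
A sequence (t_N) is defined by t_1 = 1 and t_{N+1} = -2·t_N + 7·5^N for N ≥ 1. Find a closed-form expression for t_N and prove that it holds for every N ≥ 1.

Computing the first terms: t_1 = 1, t_2 = 33, t_3 = 109. This suggests t_N = -(-2)^(N + 1) + 5^N.
For the base case N = 1: the formula gives 1 = 1 = t_1.
Inductive step: suppose the statement holds for some j ≥ 1, so t_j = -(-2)^(j + 1) + 5^j.
Then t_{j+1} = -2·t_j + 7·5^j = -2·(-(-2)^(j + 1) + 5^j) + 7·5^j = -(-2)^(j + 2) + 5^(j + 1) = -(-2)^((j+1) + 1) + 5^(j+1),
which is the claimed formula at N = j+1.
This completes the induction.

t_N = -(-2)^(N + 1) + 5^N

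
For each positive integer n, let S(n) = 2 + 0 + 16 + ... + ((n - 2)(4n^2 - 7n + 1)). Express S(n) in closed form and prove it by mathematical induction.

S(n) = n(n^3 - 3n^2 + n + 3)

We claim S(n) = n(n^3 - 3n^2 + n + 3) for all n ≥ 1.
Base case (n = 1): S(1) = 2, and the closed form gives 2. They agree.
Suppose the result is true for n = k, so S(k) = k(k^3 - 3k^2 + k + 3).
Then S(k+1) = S(k) + (4k^3 - 3k^2 - 3k + 2) = (k(k^3 - 3k^2 + k + 3)) + (4k^3 - 3k^2 - 3k + 2).
Simplifying, S(k+1) = (k + 1)(k^3 - 2k + 2) = (k+1)((k+1)^3 - 3(k+1)^2 + (k+1) + 3),
which is the closed form with n = k+1.
By induction, the statement is established for all n ≥ 1.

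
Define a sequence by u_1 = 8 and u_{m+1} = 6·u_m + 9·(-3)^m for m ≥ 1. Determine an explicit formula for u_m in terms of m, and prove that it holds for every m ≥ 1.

Computing the first terms: u_1 = 8, u_2 = 21, u_3 = 207. This suggests u_m = -(-3)^m + 5·6^(m - 1).
When m = 1: the formula gives 8 = 8 = u_1.
For the inductive step, assume it holds for an arbitrary r ≥ 1, so u_r = -(-3)^r + 5·6^(r - 1).
Then u_{r+1} = 6·u_r + 9·(-3)^r = 6·(-(-3)^r + 5·6^(r - 1)) + 9·(-3)^r = -(-3)^(r + 1) + 5·6^r = -(-3)^(r+1) + 5·6^((r+1) - 1),
which is the claimed formula at m = r+1.
By induction, the statement is established for all m ≥ 1.

u_m = -(-3)^m + 5·6^(m - 1)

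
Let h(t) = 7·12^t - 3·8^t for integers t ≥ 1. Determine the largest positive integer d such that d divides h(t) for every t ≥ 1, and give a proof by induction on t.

d = 12

Computing the first values: h(1) = 60 and h(2) = 816; gcd(60, 816) = 12, so d ≤ 12.
We prove 12 | 7·12^t - 3·8^t for all t ≥ 1 by induction on t.
For the base case t = 1: h(1) = 60 = 12·(5), so 12 | h(1).
For the inductive step, assume it holds for an arbitrary m ≥ 1, i.e. 12 | h(m). Then
h(m+1) − 12·h(m) = (7·12^(m+1) - 3·8^(m+1)) − 12·(7·12^m - 3·8^m) = (-3)·8^m·(8 − 12) = (12)·8^m. Since 12 | h(m) by the inductive hypothesis, 12 | 12·h(m); and 12 | 12 since 12 = 12·1. Therefore 12 | h(m+1).
This completes the induction.
Therefore the largest such d is 12.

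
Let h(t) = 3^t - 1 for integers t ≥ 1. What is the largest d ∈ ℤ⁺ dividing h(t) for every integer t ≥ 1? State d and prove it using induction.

d = 2

Computing the first values: h(1) = 2 and h(2) = 8; gcd(2, 8) = 2, so d ≤ 2.
We prove 2 | 3^t - 1 for all t ≥ 1 by induction on t.
Base step (t = 1): h(1) = 2 = 2·(1), so 2 | h(1).
For the inductive step, assume it holds for an arbitrary m ≥ 1, i.e. 2 | h(m). Then
3^{m+1} − 1^{m+1} = 3·3^m − 1·1^m = 3·(3^m − 1^m) + (2)·1^m. The first term is divisible by 2 by the inductive hypothesis, and the second term (2)·1^m is divisible by 2 since 2 | 2. Hence 2 | h(m+1).
This completes the induction.
Therefore the largest such d is 2.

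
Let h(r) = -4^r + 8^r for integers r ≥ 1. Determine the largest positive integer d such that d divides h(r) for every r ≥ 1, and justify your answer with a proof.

Computing the first values: h(1) = 4 and h(2) = 48; gcd(4, 48) = 4, so d ≤ 4.
We prove 4 | -4^r + 8^r for all r ≥ 1 by induction on r.
Base step (r = 1): h(1) = 4 = 4·(1), so 4 | h(1).
For the inductive step, assume it holds for an arbitrary i ≥ 1, i.e. 4 | h(i). Then
8^{i+1} − 4^{i+1} = 8·8^i − 4·4^i = 8·(8^i − 4^i) + (4)·4^i. The first term is divisible by 4 by the inductive hypothesis, and the second term (4)·4^i is divisible by 4 since 4 | 4. Hence 4 | h(i+1).
This completes the induction.
Therefore the largest such d is 4.

d = 4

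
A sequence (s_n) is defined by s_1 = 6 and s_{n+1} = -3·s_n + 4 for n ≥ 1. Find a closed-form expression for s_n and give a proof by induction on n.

Computing the first terms: s_1 = 6, s_2 = -14, s_3 = 46. This suggests s_n = 5(-3)^(n - 1) + 1.
Base case (n = 1): the formula gives 6 = 6 = s_1.
Suppose the result is true for n = r, so s_r = 5(-3)^(r - 1) + 1.
Then s_{r+1} = -3·s_r + 4 = -3·(5(-3)^(r - 1) + 1) + 4 = 5(-3)^r + 1 = 5(-3)^((r+1) - 1) + 1,
which is the claimed formula at n = r+1.
By induction, the statement is established for all n ≥ 1.

s_n = 5(-3)^(n - 1) + 1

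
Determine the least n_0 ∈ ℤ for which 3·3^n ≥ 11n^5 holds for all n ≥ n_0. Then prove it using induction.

At n = 12: 1594323 < 2737152, so the inequality fails and n_0 ≥ 13. We prove 3·3^n ≥ 11n^5 for all n ≥ 13.
Base step (n = 13): 3·3^n = 4782969 and 11n^5 = 4084223, so 4782969 ≥ 4084223.
Inductive step: assume the claim holds for n = j, so 3·3^j ≥ 11j^5.
Then 3·3^(j + 1) = 3·(3·3^j) ≥ 3·(11j^5).
Also, for j ≥ 13 we have 3·(11j^5) ≥ 11(j+1)^5, since 3 ≥ (1 + 1/j)^5 for all j ≥ 13.
Combining, 3·3^(j + 1) ≥ 11(j+1)^5.
By induction, the statement is established for all n ≥ 13.
Hence the smallest such n_0 is 13.

n_0 = 13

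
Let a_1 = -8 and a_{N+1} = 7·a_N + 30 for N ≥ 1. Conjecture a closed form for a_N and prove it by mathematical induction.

Computing the first terms: a_1 = -8, a_2 = -26, a_3 = -152. This suggests a_N = -3·7^(N - 1) - 5.
When N = 1: the formula gives -8 = -8 = a_1.
Suppose the result is true for N = j, so a_j = -3·7^(j - 1) - 5.
Then a_{j+1} = 7·a_j + 30 = 7·(-3·7^(j - 1) - 5) + 30 = -3·7^j - 5 = -3·7^((j+1) - 1) - 5,
which is the claimed formula at N = j+1.
This completes the induction.

a_N = -3·7^(N - 1) - 5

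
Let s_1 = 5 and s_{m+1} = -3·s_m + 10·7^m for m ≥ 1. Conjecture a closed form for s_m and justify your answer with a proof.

s_m = -2(-3)^(m - 1) + 7^m

Computing the first terms: s_1 = 5, s_2 = 55, s_3 = 325. This suggests s_m = -2(-3)^(m - 1) + 7^m.
For the base case m = 1: the formula gives 5 = 5 = s_1.
Inductive step: suppose the statement holds for some r ≥ 1, so s_r = -2(-3)^(r - 1) + 7^r.
Then s_{r+1} = -3·s_r + 10·7^r = -3·(-2(-3)^(r - 1) + 7^r) + 10·7^r = -2(-3)^r + 7^(r + 1) = -2(-3)^((r+1) - 1) + 7^(r+1),
which is the claimed formula at m = r+1.
Hence, by induction on m, the claim holds for every m ≥ 1.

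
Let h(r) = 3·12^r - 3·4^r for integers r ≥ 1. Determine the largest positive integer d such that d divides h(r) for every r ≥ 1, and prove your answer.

d = 24

Computing the first values: h(1) = 24 and h(2) = 384; gcd(24, 384) = 24, so d ≤ 24.
We prove 24 | 3·12^r - 3·4^r for all r ≥ 1 by induction on r.
When r = 1: h(1) = 24 = 24·(1), so 24 | h(1).
For the inductive step, assume it holds for an arbitrary j ≥ 1, i.e. 24 | h(j). Then
h(j+1) − 12·h(j) = (3·12^(j+1) - 3·4^(j+1)) − 12·(3·12^j - 3·4^j) = (-3)·4^j·(4 − 12) = (24)·4^j. Since 24 | h(j) by the inductive hypothesis, 24 | 12·h(j); and 24 | 24 since 24 = 24·1. Therefore 24 | h(j+1).
Hence, by induction on r, the claim holds for every r ≥ 1.
Therefore the largest such d is 24.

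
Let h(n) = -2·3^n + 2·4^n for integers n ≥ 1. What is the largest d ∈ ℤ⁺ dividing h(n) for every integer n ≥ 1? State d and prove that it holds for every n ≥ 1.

d = 2

Computing the first values: h(1) = 2 and h(2) = 14; gcd(2, 14) = 2, so d ≤ 2.
We prove 2 | -2·3^n + 2·4^n for all n ≥ 1 by induction on n.
Base case (n = 1): h(1) = 2 = 2·(1), so 2 | h(1).
Inductive step: assume the claim holds for n = r, i.e. 2 | h(r). Then
h(r+1) − 4·h(r) = (-2·3^(r+1) + 2·4^(r+1)) − 4·(-2·3^r + 2·4^r) = (-2)·3^r·(3 − 4) = (2)·3^r. Since 2 | h(r) by the inductive hypothesis, 2 | 4·h(r); and 2 | 2 since 2 = 2·1. Therefore 2 | h(r+1).
This completes the induction.
Therefore the largest such d is 2.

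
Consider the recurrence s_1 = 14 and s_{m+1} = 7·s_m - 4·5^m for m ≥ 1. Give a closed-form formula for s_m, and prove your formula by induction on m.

Computing the first terms: s_1 = 14, s_2 = 78, s_3 = 446. This suggests s_m = 2·5^m + 4·7^(m - 1).
Base case (m = 1): the formula gives 14 = 14 = s_1.
Suppose the result is true for m = j, so s_j = 2·5^j + 4·7^(j - 1).
Then s_{j+1} = 7·s_j - 4·5^j = 7·(2·5^j + 4·7^(j - 1)) - 4·5^j = 2·5^(j + 1) + 4·7^j = 2·5^(j+1) + 4·7^((j+1) - 1),
which is the claimed formula at m = j+1.
Hence, by induction on m, the claim holds for every m ≥ 1.

s_m = 2·5^m + 4·7^(m - 1)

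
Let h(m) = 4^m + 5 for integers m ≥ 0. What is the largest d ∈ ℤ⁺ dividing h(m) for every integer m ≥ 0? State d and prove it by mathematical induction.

d = 3

Computing the first values: h(0) = 6 and h(1) = 9; gcd(6, 9) = 3, so d ≤ 3.
We prove 3 | 4^m + 5 for all m ≥ 0 by induction on m.
Base case (m = 0): h(0) = 6 = 3·(2), so 3 | h(0).
Inductive step: assume the claim holds for m = j, i.e. 3 | h(j). Then
h(j+1) = 4^(j+1) + 5 = 4·(4^j + 5) - 15 = 4·h(j) - 15. The first term is divisible by 3 by the inductive hypothesis, and -15 is divisible by 3. Hence 3 | h(j+1).
By induction, the statement is established for all m ≥ 0.
Therefore the largest such d is 3.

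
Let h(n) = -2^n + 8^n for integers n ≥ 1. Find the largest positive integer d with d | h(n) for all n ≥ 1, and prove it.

d = 6

Computing the first values: h(1) = 6 and h(2) = 60; gcd(6, 60) = 6, so d ≤ 6.
We prove 6 | -2^n + 8^n for all n ≥ 1 by induction on n.
When n = 1: h(1) = 6 = 6·(1), so 6 | h(1).
Suppose the result is true for n = j, i.e. 6 | h(j). Then
8^{j+1} − 2^{j+1} = 8·8^j − 2·2^j = 8·(8^j − 2^j) + (6)·2^j. The first term is divisible by 6 by the inductive hypothesis, and the second term (6)·2^j is divisible by 6 since 6 | 6. Hence 6 | h(j+1).
This completes the induction.
Therefore the largest such d is 6.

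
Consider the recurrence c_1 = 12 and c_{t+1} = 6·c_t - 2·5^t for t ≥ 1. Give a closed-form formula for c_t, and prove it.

c_t = 2·5^t + 2·6^(t - 1)

Computing the first terms: c_1 = 12, c_2 = 62, c_3 = 322. This suggests c_t = 2·5^t + 2·6^(t - 1).
Base case (t = 1): the formula gives 12 = 12 = c_1.
Suppose the result is true for t = r, so c_r = 2·5^r + 2·6^(r - 1).
Then c_{r+1} = 6·c_r - 2·5^r = 6·(2·5^r + 2·6^(r - 1)) - 2·5^r = 2·5^(r + 1) + 2·6^r = 2·5^(r+1) + 2·6^((r+1) - 1),
which is the claimed formula at t = r+1.
By the principle of mathematical induction, the result holds for all t ≥ 1.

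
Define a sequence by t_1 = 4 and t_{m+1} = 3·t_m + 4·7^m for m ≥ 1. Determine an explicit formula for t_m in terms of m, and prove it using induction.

t_m = -3^m + 7^m

Computing the first terms: t_1 = 4, t_2 = 40, t_3 = 316. This suggests t_m = -3^m + 7^m.
When m = 1: the formula gives 4 = 4 = t_1.
Inductive step: suppose the statement holds for some r ≥ 1, so t_r = -3^r + 7^r.
Then t_{r+1} = 3·t_r + 4·7^r = 3·(-3^r + 7^r) + 4·7^r = -3^(r + 1) + 7^(r + 1),
which is the claimed formula at m = r+1.
This completes the induction.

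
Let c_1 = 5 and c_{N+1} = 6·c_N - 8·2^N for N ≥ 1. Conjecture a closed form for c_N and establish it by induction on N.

Computing the first terms: c_1 = 5, c_2 = 14, c_3 = 52. This suggests c_N = 2^(N + 1) + 6^(N - 1).
Base case (N = 1): the formula gives 5 = 5 = c_1.
Inductive step: suppose the statement holds for some r ≥ 1, so c_r = 2^(r + 1) + 6^(r - 1).
Then c_{r+1} = 6·c_r - 8·2^r = 6·(2^(r + 1) + 6^(r - 1)) - 8·2^r = 2^(r + 2) + 6^r = 2^((r+1) + 1) + 6^((r+1) - 1),
which is the claimed formula at N = r+1.
This completes the induction.

c_N = 2^(N + 1) + 6^(N - 1)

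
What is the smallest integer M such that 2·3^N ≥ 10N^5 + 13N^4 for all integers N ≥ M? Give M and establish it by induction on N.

M = 14

At N = 13: 3188646 < 4084223, so the inequality fails and M ≥ 14. We prove 2·3^N ≥ 10N^5 + 13N^4 for all N ≥ 14.
For the base case N = 14: 2·3^N = 9565938 and 10N^5 + 13N^4 = 5877648, so 9565938 ≥ 5877648.
Inductive step: suppose the statement holds for some i ≥ 14, so 2·3^i ≥ 10i^5 + 13i^4.
Then 2·3^(i + 1) = 3·(2·3^i) ≥ 3·(10i^5 + 13i^4).
Also, for i ≥ 14 we have 3·(10i^5 + 13i^4) ≥ 10(i+1)^5 + 13(i+1)^4, since 3·(10i^5 + 13i^4) − (10(i+1)^5 + 13(i+1)^4) = 20i^5 - 24i^4 - 152i^3 - 178i^2 - 102i - 23, which is nonnegative for all i ≥ 14.
Combining, 2·3^(i + 1) ≥ 10(i+1)^5 + 13(i+1)^4.
By induction, the statement is established for all N ≥ 14.
Hence the smallest such M is 14.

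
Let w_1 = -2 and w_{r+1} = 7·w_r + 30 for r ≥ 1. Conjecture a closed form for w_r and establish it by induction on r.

w_r = 3·7^(r - 1) - 5

Computing the first terms: w_1 = -2, w_2 = 16, w_3 = 142. This suggests w_r = 3·7^(r - 1) - 5.
When r = 1: the formula gives -2 = -2 = w_1.
Inductive step: assume the claim holds for r = p, so w_p = 3·7^(p - 1) - 5.
Then w_{p+1} = 7·w_p + 30 = 7·(3·7^(p - 1) - 5) + 30 = 3·7^p - 5 = 3·7^((p+1) - 1) - 5,
which is the claimed formula at r = p+1.
This completes the induction.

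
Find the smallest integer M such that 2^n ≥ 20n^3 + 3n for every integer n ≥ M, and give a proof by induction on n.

At n = 16: 65536 < 81968, so the inequality fails and M ≥ 17. We prove 2^n ≥ 20n^3 + 3n for all n ≥ 17.
Base case (n = 17): 2^n = 131072 and 20n^3 + 3n = 98311, so 131072 ≥ 98311.
For the inductive step, assume it holds for an arbitrary m ≥ 17, so 2^m ≥ 20m^3 + 3m.
Then 2^(m + 1) = 2·(2^m) ≥ 2·(20m^3 + 3m).
Also, for m ≥ 17 we have 2·(20m^3 + 3m) ≥ 20(m+1)^3 + 3(m+1), since 2·(20m^3 + 3m) − (20(m+1)^3 + 3(m+1)) = 20m^3 - 60m^2 - 57m - 23, which is nonnegative for all m ≥ 17.
Combining, 2^(m + 1) ≥ 20(m+1)^3 + 3(m+1).
This completes the induction.
Hence the smallest such M is 17.

M = 17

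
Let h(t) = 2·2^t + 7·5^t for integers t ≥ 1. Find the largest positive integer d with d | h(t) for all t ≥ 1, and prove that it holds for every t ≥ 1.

d = 3

Computing the first values: h(1) = 39 and h(2) = 183; gcd(39, 183) = 3, so d ≤ 3.
We prove 3 | 2·2^t + 7·5^t for all t ≥ 1 by induction on t.
For the base case t = 1: h(1) = 39 = 3·(13), so 3 | h(1).
Suppose the result is true for t = m, i.e. 3 | h(m). Then
h(m+1) − 5·h(m) = (2·2^(m+1) + 7·5^(m+1)) − 5·(2·2^m + 7·5^m) = (2)·2^m·(2 − 5) = (-6)·2^m. Since 3 | h(m) by the inductive hypothesis, 3 | 5·h(m); and 3 | -6 since -6 = 3·-2. Therefore 3 | h(m+1).
This completes the induction.
Therefore the largest such d is 3.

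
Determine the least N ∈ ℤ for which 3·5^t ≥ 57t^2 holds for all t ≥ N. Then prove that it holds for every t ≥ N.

N = 4

At t = 3: 375 < 513, so the inequality fails and N ≥ 4. We prove 3·5^t ≥ 57t^2 for all t ≥ 4.
Base step (t = 4): 3·5^t = 1875 and 57t^2 = 912, so 1875 ≥ 912.
Inductive step: assume the claim holds for t = i, so 3·5^i ≥ 57i^2.
Then 3·5^(i + 1) = 5·(3·5^i) ≥ 5·(57i^2).
Also, for i ≥ 4 we have 5·(57i^2) ≥ 57(i+1)^2, since 5 ≥ (1 + 1/i)^2 for all i ≥ 4.
Combining, 3·5^(i + 1) ≥ 57(i+1)^2.
Hence, by induction on t, the claim holds for every t ≥ 4.
Hence the smallest such N is 4.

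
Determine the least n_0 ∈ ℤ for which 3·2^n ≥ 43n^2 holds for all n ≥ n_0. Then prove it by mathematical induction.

At n = 10: 3072 < 4300, so the inequality fails and n_0 ≥ 11. We prove 3·2^n ≥ 43n^2 for all n ≥ 11.
When n = 11: 3·2^n = 6144 and 43n^2 = 5203, so 6144 ≥ 5203.
Inductive step: suppose the statement holds for some j ≥ 11, so 3·2^j ≥ 43j^2.
Then 3·2^(j + 1) = 2·(3·2^j) ≥ 2·(43j^2).
Also, for j ≥ 11 we have 2·(43j^2) ≥ 43(j+1)^2, since 2 ≥ (1 + 1/j)^2 for all j ≥ 11.
Combining, 3·2^(j + 1) ≥ 43(j+1)^2.
Hence, by induction on n, the claim holds for every n ≥ 11.
Hence the smallest such n_0 is 11.

n_0 = 11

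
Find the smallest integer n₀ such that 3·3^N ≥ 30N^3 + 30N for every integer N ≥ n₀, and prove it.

At N = 7: 6561 < 10500, so the inequality fails and n₀ ≥ 8. We prove 3·3^N ≥ 30N^3 + 30N for all N ≥ 8.
Base step (N = 8): 3·3^N = 19683 and 30N^3 + 30N = 15600, so 19683 ≥ 15600.
Inductive step: suppose the statement holds for some r ≥ 8, so 3·3^r ≥ 30r^3 + 30r.
Then 3·3^(r + 1) = 3·(3·3^r) ≥ 3·(30r^3 + 30r).
Also, for r ≥ 8 we have 3·(30r^3 + 30r) ≥ 30(r+1)^3 + 30(r+1), since 3·(30r^3 + 30r) − (30(r+1)^3 + 30(r+1)) = 60r^3 - 90r^2 - 30r - 60, which is nonnegative for all r ≥ 8.
Combining, 3·3^(r + 1) ≥ 30(r+1)^3 + 30(r+1).
Hence, by induction on N, the claim holds for every N ≥ 8.
Hence the smallest such n₀ is 8.

n₀ = 8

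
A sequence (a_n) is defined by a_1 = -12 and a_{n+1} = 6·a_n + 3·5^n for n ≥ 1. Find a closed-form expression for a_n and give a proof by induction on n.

a_n = -3·5^n + 3·6^(n - 1)

Computing the first terms: a_1 = -12, a_2 = -57, a_3 = -267. This suggests a_n = -3·5^n + 3·6^(n - 1).
Base case (n = 1): the formula gives -12 = -12 = a_1.
For the inductive step, assume it holds for an arbitrary p ≥ 1, so a_p = -3·5^p + 3·6^(p - 1).
Then a_{p+1} = 6·a_p + 3·5^p = 6·(-3·5^p + 3·6^(p - 1)) + 3·5^p = -3·5^(p + 1) + 3·6^p = -3·5^(p+1) + 3·6^((p+1) - 1),
which is the claimed formula at n = p+1.
By induction, the statement is established for all n ≥ 1.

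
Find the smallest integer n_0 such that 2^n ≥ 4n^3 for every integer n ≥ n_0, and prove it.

n_0 = 14

At n = 13: 8192 < 8788, so the inequality fails and n_0 ≥ 14. We prove 2^n ≥ 4n^3 for all n ≥ 14.
Base case (n = 14): 2^n = 16384 and 4n^3 = 10976, so 16384 ≥ 10976.
Inductive step: suppose the statement holds for some m ≥ 14, so 2^m ≥ 4m^3.
Then 2^(m + 1) = 2·(2^m) ≥ 2·(4m^3).
Also, for m ≥ 14 we have 2·(4m^3) ≥ 4(m+1)^3, since 2 ≥ (1 + 1/m)^3 for all m ≥ 14.
Combining, 2^(m + 1) ≥ 4(m+1)^3.
By induction, the statement is established for all n ≥ 14.
Hence the smallest such n_0 is 14.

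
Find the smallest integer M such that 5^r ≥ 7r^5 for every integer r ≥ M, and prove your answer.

At r = 7: 78125 < 117649, so the inequality fails and M ≥ 8. We prove 5^r ≥ 7r^5 for all r ≥ 8.
Base case (r = 8): 5^r = 390625 and 7r^5 = 229376, so 390625 ≥ 229376.
Suppose the result is true for r = i, so 5^i ≥ 7i^5.
Then 5^(i + 1) = 5·(5^i) ≥ 5·(7i^5).
Also, for i ≥ 8 we have 5·(7i^5) ≥ 7(i+1)^5, since 5 ≥ (1 + 1/i)^5 for all i ≥ 8.
Combining, 5^(i + 1) ≥ 7(i+1)^5.
By induction, the statement is established for all r ≥ 8.
Hence the smallest such M is 8.

M = 8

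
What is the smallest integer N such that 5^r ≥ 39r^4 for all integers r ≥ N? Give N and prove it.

At r = 7: 78125 < 93639, so the inequality fails and N ≥ 8. We prove 5^r ≥ 39r^4 for all r ≥ 8.
Base step (r = 8): 5^r = 390625 and 39r^4 = 159744, so 390625 ≥ 159744.
Inductive step: suppose the statement holds for some i ≥ 8, so 5^i ≥ 39i^4.
Then 5^(i + 1) = 5·(5^i) ≥ 5·(39i^4).
Also, for i ≥ 8 we have 5·(39i^4) ≥ 39(i+1)^4, since 5 ≥ (1 + 1/i)^4 for all i ≥ 8.
Combining, 5^(i + 1) ≥ 39(i+1)^4.
Hence, by induction on r, the claim holds for every r ≥ 8.
Hence the smallest such N is 8.

N = 8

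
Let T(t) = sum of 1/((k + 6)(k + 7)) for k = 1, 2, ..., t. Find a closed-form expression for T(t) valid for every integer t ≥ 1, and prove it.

T(t) = t/(7(t + 7))

We claim T(t) = t/(7(t + 7)) for all t ≥ 1.
When t = 1: T(1) = 1/56, and the closed form gives 1/56. They agree.
Inductive step: suppose the statement holds for some k ≥ 1, so T(k) = k/(7(k + 7)).
Then T(k+1) = T(k) + (1/((k + 7)(k + 8))) = (k/(7(k + 7))) + (1/((k + 7)(k + 8))).
Simplifying, T(k+1) = (k + 1)/(7(k + 8)) = (k+1)/(7((k+1) + 7)),
which is the closed form with t = k+1.
By induction, the statement is established for all t ≥ 1.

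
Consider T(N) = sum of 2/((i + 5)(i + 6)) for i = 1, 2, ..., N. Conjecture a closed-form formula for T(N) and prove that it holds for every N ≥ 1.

T(N) = N/(3(N + 6))

We claim T(N) = N/(3(N + 6)) for all N ≥ 1.
For the base case N = 1: T(1) = 1/21, and the closed form gives 1/21. They agree.
Suppose the result is true for N = i, so T(i) = i/(3(i + 6)).
Then T(i+1) = T(i) + (2/((i + 6)(i + 7))) = (i/(3(i + 6))) + (2/((i + 6)(i + 7))).
Simplifying, T(i+1) = (i + 1)/(3(i + 7)) = (i+1)/(3((i+1) + 6)),
which is the closed form with N = i+1.
This completes the induction.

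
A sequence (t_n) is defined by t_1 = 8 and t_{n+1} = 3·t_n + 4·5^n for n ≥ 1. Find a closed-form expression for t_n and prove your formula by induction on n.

Computing the first terms: t_1 = 8, t_2 = 44, t_3 = 232. This suggests t_n = -2·3^(n - 1) + 2·5^n.
Base step (n = 1): the formula gives 8 = 8 = t_1.
Inductive step: assume the claim holds for n = r, so t_r = -2·3^(r - 1) + 2·5^r.
Then t_{r+1} = 3·t_r + 4·5^r = 3·(-2·3^(r - 1) + 2·5^r) + 4·5^r = -2·3^r + 2·5^(r + 1) = -2·3^((r+1) - 1) + 2·5^(r+1),
which is the claimed formula at n = r+1.
By induction, the statement is established for all n ≥ 1.

t_n = -2·3^(n - 1) + 2·5^n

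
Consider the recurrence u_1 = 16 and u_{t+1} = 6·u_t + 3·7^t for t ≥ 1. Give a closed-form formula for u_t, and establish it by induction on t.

u_t = -5·6^(t - 1) + 3·7^t

Computing the first terms: u_1 = 16, u_2 = 117, u_3 = 849. This suggests u_t = -5·6^(t - 1) + 3·7^t.
Base case (t = 1): the formula gives 16 = 16 = u_1.
Inductive step: suppose the statement holds for some i ≥ 1, so u_i = -5·6^(i - 1) + 3·7^i.
Then u_{i+1} = 6·u_i + 3·7^i = 6·(-5·6^(i - 1) + 3·7^i) + 3·7^i = -5·6^i + 3·7^(i + 1) = -5·6^((i+1) - 1) + 3·7^(i+1),
which is the claimed formula at t = i+1.
By the principle of mathematical induction, the result holds for all t ≥ 1.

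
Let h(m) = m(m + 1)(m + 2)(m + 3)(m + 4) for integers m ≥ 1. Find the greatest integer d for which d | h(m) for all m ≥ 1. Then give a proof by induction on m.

Computing the first values: h(1) = 120 and h(2) = 720; gcd(120, 720) = 120, so d ≤ 120.
We prove 120 | m(m + 1)(m + 2)(m + 3)(m + 4) for all m ≥ 1 by induction on m.
When m = 1: h(1) = 120 = 120·(1), so 120 | h(1).
Inductive step: assume the claim holds for m = i, i.e. 120 | h(i). Then
h(i+1) − h(i) = (i+1)·(i+2)·(i+3)·(i+4)·(i+5) − i·(i+1)·(i+2)·(i+3)·(i+4) = (i+1)·(i+2)·(i+3)·(i+4)·[(i+5) − i] = 5·(i+1)·(i+2)·(i+3)·(i+4). The product of 4 consecutive integers is divisible by (4)! = 24, so h(i+1) − h(i) is divisible by 5·24 = 120. By the inductive hypothesis 120 | h(i), hence 120 | h(i+1).
By induction, the statement is established for all m ≥ 1.
Therefore the largest such d is 120.

d = 120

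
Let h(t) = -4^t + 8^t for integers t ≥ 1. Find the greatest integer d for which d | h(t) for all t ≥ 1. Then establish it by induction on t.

Computing the first values: h(1) = 4 and h(2) = 48; gcd(4, 48) = 4, so d ≤ 4.
We prove 4 | -4^t + 8^t for all t ≥ 1 by induction on t.
Base case (t = 1): h(1) = 4 = 4·(1), so 4 | h(1).
For the inductive step, assume it holds for an arbitrary j ≥ 1, i.e. 4 | h(j). Then
8^{j+1} − 4^{j+1} = 8·8^j − 4·4^j = 8·(8^j − 4^j) + (4)·4^j. The first term is divisible by 4 by the inductive hypothesis, and the second term (4)·4^j is divisible by 4 since 4 | 4. Hence 4 | h(j+1).
By the principle of mathematical induction, the result holds for all t ≥ 1.
Therefore the largest such d is 4.

d = 4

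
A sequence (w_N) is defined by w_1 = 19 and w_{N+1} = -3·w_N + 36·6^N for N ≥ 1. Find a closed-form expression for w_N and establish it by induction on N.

Computing the first terms: w_1 = 19, w_2 = 159, w_3 = 819. This suggests w_N = -5(-3)^(N - 1) + 4·6^N.
Base step (N = 1): the formula gives 19 = 19 = w_1.
For the inductive step, assume it holds for an arbitrary p ≥ 1, so w_p = -5(-3)^(p - 1) + 4·6^p.
Then w_{p+1} = -3·w_p + 36·6^p = -3·(-5(-3)^(p - 1) + 4·6^p) + 36·6^p = -5(-3)^p + 4·6^(p + 1) = -5(-3)^((p+1) - 1) + 4·6^(p+1),
which is the claimed formula at N = p+1.
Hence, by induction on N, the claim holds for every N ≥ 1.

w_N = -5(-3)^(N - 1) + 4·6^N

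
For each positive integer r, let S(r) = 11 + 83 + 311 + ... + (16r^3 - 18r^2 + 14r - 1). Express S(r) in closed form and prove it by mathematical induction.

We claim S(r) = r(4r^3 + 2r^2 + 2r + 3) for all r ≥ 1.
Base case (r = 1): S(1) = 11, and the closed form gives 11. They agree.
Suppose the result is true for r = i, so S(i) = i(4i^3 + 2i^2 + 2i + 3).
Then S(i+1) = S(i) + (16i^3 + 30i^2 + 26i + 11) = (i(4i^3 + 2i^2 + 2i + 3)) + (16i^3 + 30i^2 + 26i + 11).
Simplifying, S(i+1) = (i + 1)(4i^3 + 14i^2 + 18i + 11) = (i+1)(4(i+1)^3 + 2(i+1)^2 + 2(i+1) + 3),
which is the closed form with r = i+1.
Hence, by induction on r, the claim holds for every r ≥ 1.

S(r) = r(4r^3 + 2r^2 + 2r + 3)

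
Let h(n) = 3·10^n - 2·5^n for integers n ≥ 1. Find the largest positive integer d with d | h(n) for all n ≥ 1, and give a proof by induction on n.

Computing the first values: h(1) = 20 and h(2) = 250; gcd(20, 250) = 10, so d ≤ 10.
We prove 10 | 3·10^n - 2·5^n for all n ≥ 1 by induction on n.
When n = 1: h(1) = 20 = 10·(2), so 10 | h(1).
Suppose the result is true for n = k, i.e. 10 | h(k). Then
h(k+1) − 10·h(k) = (3·10^(k+1) - 2·5^(k+1)) − 10·(3·10^k - 2·5^k) = (-2)·5^k·(5 − 10) = (10)·5^k. Since 10 | h(k) by the inductive hypothesis, 10 | 10·h(k); and 10 | 10 since 10 = 10·1. Therefore 10 | h(k+1).
Hence, by induction on n, the claim holds for every n ≥ 1.
Therefore the largest such d is 10.

d = 10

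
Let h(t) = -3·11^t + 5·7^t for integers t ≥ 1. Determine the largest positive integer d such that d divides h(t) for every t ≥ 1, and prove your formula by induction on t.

d = 2

Computing the first values: h(1) = 2 and h(2) = -118; gcd(2, -118) = 2, so d ≤ 2.
We prove 2 | -3·11^t + 5·7^t for all t ≥ 1 by induction on t.
Base step (t = 1): h(1) = 2 = 2·(1), so 2 | h(1).
For the inductive step, assume it holds for an arbitrary m ≥ 1, i.e. 2 | h(m). Then
h(m+1) − 11·h(m) = (-3·11^(m+1) + 5·7^(m+1)) − 11·(-3·11^m + 5·7^m) = (5)·7^m·(7 − 11) = (-20)·7^m. Since 2 | h(m) by the inductive hypothesis, 2 | 11·h(m); and 2 | -20 since -20 = 2·-10. Therefore 2 | h(m+1).
This completes the induction.
Therefore the largest such d is 2.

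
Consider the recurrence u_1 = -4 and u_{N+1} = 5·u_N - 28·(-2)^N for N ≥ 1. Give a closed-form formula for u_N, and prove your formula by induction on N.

Computing the first terms: u_1 = -4, u_2 = 36, u_3 = 68. This suggests u_N = (-2)^(N + 2) + 4·5^(N - 1).
Base step (N = 1): the formula gives -4 = -4 = u_1.
Inductive step: suppose the statement holds for some r ≥ 1, so u_r = (-2)^(r + 2) + 4·5^(r - 1).
Then u_{r+1} = 5·u_r - 28·(-2)^r = 5·((-2)^(r + 2) + 4·5^(r - 1)) - 28·(-2)^r = (-2)^(r + 3) + 4·5^r = (-2)^((r+1) + 2) + 4·5^((r+1) - 1),
which is the claimed formula at N = r+1.
This completes the induction.

u_N = (-2)^(N + 2) + 4·5^(N - 1)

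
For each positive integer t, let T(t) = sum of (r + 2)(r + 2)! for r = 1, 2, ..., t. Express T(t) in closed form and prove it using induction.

We claim T(t) = (t + 3)! - 6 for all t ≥ 1.
Base step (t = 1): T(1) = 18, and the closed form gives 18. They agree.
Suppose the result is true for t = r, so T(r) = (r + 3)! - 6.
Then T(r+1) = T(r) + ((r + 3)(r + 3)!) = ((r + 3)! - 6) + ((r + 3)(r + 3)!).
Simplifying, T(r+1) = ((r+1) + 3)! - 6,
which is the closed form with t = r+1.
This completes the induction.

T(t) = (t + 3)! - 6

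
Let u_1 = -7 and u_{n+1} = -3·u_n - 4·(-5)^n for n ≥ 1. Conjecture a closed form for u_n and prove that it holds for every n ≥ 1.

u_n = -(-3)^n + 2(-5)^n

Computing the first terms: u_1 = -7, u_2 = 41, u_3 = -223. This suggests u_n = -(-3)^n + 2(-5)^n.
For the base case n = 1: the formula gives -7 = -7 = u_1.
Inductive step: suppose the statement holds for some p ≥ 1, so u_p = -(-3)^p + 2(-5)^p.
Then u_{p+1} = -3·u_p - 4·(-5)^p = -3·(-(-3)^p + 2(-5)^p) - 4·(-5)^p = -(-3)^(p + 1) + 2(-5)^(p + 1),
which is the claimed formula at n = p+1.
Hence, by induction on n, the claim holds for every n ≥ 1.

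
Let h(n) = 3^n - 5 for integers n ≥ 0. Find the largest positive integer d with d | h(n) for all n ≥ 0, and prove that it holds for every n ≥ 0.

Computing the first values: h(0) = -4 and h(1) = -2; gcd(-4, -2) = 2, so d ≤ 2.
We prove 2 | 3^n - 5 for all n ≥ 0 by induction on n.
For the base case n = 0: h(0) = -4 = 2·(-2), so 2 | h(0).
For the inductive step, assume it holds for an arbitrary j ≥ 0, i.e. 2 | h(j). Then
h(j+1) = 3^(j+1) - 5 = 3·(3^j - 5) + 10 = 3·h(j) + 10. The first term is divisible by 2 by the inductive hypothesis, and 10 is divisible by 2. Hence 2 | h(j+1).
This completes the induction.
Therefore the largest such d is 2.

d = 2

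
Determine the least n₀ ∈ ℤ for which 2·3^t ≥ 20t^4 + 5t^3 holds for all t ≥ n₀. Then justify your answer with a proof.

n₀ = 11

At t = 10: 118098 < 205000, so the inequality fails and n₀ ≥ 11. We prove 2·3^t ≥ 20t^4 + 5t^3 for all t ≥ 11.
Base step (t = 11): 2·3^t = 354294 and 20t^4 + 5t^3 = 299475, so 354294 ≥ 299475.
Suppose the result is true for t = m, so 2·3^m ≥ 20m^4 + 5m^3.
Then 2·3^(m + 1) = 3·(2·3^m) ≥ 3·(20m^4 + 5m^3).
Also, for m ≥ 11 we have 3·(20m^4 + 5m^3) ≥ 20(m+1)^4 + 5(m+1)^3, since 3·(20m^4 + 5m^3) − (20(m+1)^4 + 5(m+1)^3) = 40m^4 - 70m^3 - 135m^2 - 95m - 25, which is nonnegative for all m ≥ 11.
Combining, 2·3^(m + 1) ≥ 20(m+1)^4 + 5(m+1)^3.
This completes the induction.
Hence the smallest such n₀ is 11.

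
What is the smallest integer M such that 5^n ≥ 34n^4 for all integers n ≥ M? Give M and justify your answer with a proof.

At n = 7: 78125 < 81634, so the inequality fails and M ≥ 8. We prove 5^n ≥ 34n^4 for all n ≥ 8.
Base step (n = 8): 5^n = 390625 and 34n^4 = 139264, so 390625 ≥ 139264.
Inductive step: assume the claim holds for n = r, so 5^r ≥ 34r^4.
Then 5^(r + 1) = 5·(5^r) ≥ 5·(34r^4).
Also, for r ≥ 8 we have 5·(34r^4) ≥ 34(r+1)^4, since 5 ≥ (1 + 1/r)^4 for all r ≥ 8.
Combining, 5^(r + 1) ≥ 34(r+1)^4.
This completes the induction.
Hence the smallest such M is 8.

M = 8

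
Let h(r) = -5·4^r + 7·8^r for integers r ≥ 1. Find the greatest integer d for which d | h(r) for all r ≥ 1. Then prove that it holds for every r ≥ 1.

Computing the first values: h(1) = 36 and h(2) = 368; gcd(36, 368) = 4, so d ≤ 4.
We prove 4 | -5·4^r + 7·8^r for all r ≥ 1 by induction on r.
Base case (r = 1): h(1) = 36 = 4·(9), so 4 | h(1).
Inductive step: assume the claim holds for r = j, i.e. 4 | h(j). Then
h(j+1) − 8·h(j) = (-5·4^(j+1) + 7·8^(j+1)) − 8·(-5·4^j + 7·8^j) = (-5)·4^j·(4 − 8) = (20)·4^j. Since 4 | h(j) by the inductive hypothesis, 4 | 8·h(j); and 4 | 20 since 20 = 4·5. Therefore 4 | h(j+1).
By the principle of mathematical induction, the result holds for all r ≥ 1.
Therefore the largest such d is 4.

d = 4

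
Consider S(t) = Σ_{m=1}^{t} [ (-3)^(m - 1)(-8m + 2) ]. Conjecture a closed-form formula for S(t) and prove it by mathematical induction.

S(t) = 2(-3)^t·t

We claim S(t) = 2(-3)^t·t for all t ≥ 1.
Base case (t = 1): S(1) = -6, and the closed form gives -6. They agree.
For the inductive step, assume it holds for an arbitrary m ≥ 1, so S(m) = 2(-3)^m·m.
Then S(m+1) = S(m) + ((-3)^m(-8m - 6)) = (2(-3)^m·m) + ((-3)^m(-8m - 6)).
Simplifying, S(m+1) = (-3)^(m + 1)(2m + 2) = 2(-3)^(m+1)·(m+1),
which is the closed form with t = m+1.
This completes the induction.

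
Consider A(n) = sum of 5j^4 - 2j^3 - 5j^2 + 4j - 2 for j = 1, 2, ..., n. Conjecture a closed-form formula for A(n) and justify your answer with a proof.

A(n) = n(n - 1)(n^3 + 3n^2 + 2n + 1)

We claim A(n) = n(n - 1)(n^3 + 3n^2 + 2n + 1) for all n ≥ 1.
For the base case n = 1: A(1) = 0, and the closed form gives 0. They agree.
Inductive step: assume the claim holds for n = j, so A(j) = j(j^4 + 2j^3 - j^2 - j - 1).
Then A(j+1) = A(j) + (j(5j^3 + 18j^2 + 19j + 8)) = (j(j^4 + 2j^3 - j^2 - j - 1)) + (j(5j^3 + 18j^2 + 19j + 8)).
Simplifying, A(j+1) = j(j + 1)(j^3 + 6j^2 + 11j + 7) = (j+1)((j+1) - 1)((j+1)^3 + 3(j+1)^2 + 2(j+1) + 1),
which is the closed form with n = j+1.
By the principle of mathematical induction, the result holds for all n ≥ 1.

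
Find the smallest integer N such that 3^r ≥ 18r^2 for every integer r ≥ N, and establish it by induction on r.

At r = 5: 243 < 450, so the inequality fails and N ≥ 6. We prove 3^r ≥ 18r^2 for all r ≥ 6.
Base case (r = 6): 3^r = 729 and 18r^2 = 648, so 729 ≥ 648.
For the inductive step, assume it holds for an arbitrary m ≥ 6, so 3^m ≥ 18m^2.
Then 3^(m + 1) = 3·(3^m) ≥ 3·(18m^2).
Also, for m ≥ 6 we have 3·(18m^2) ≥ 18(m+1)^2, since 3 ≥ (1 + 1/m)^2 for all m ≥ 6.
Combining, 3^(m + 1) ≥ 18(m+1)^2.
Hence, by induction on r, the claim holds for every r ≥ 6.
Hence the smallest such N is 6.

N = 6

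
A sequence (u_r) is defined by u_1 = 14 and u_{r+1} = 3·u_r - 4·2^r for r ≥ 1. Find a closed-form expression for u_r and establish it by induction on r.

Computing the first terms: u_1 = 14, u_2 = 34, u_3 = 86. This suggests u_r = 2^(r + 2) + 2·3^r.
When r = 1: the formula gives 14 = 14 = u_1.
For the inductive step, assume it holds for an arbitrary k ≥ 1, so u_k = 2^(k + 2) + 2·3^k.
Then u_{k+1} = 3·u_k - 4·2^k = 3·(2^(k + 2) + 2·3^k) - 4·2^k = 2^(k + 3) + 2·3^(k + 1) = 2^((k+1) + 2) + 2·3^(k+1),
which is the claimed formula at r = k+1.
Hence, by induction on r, the claim holds for every r ≥ 1.

u_r = 2^(r + 2) + 2·3^r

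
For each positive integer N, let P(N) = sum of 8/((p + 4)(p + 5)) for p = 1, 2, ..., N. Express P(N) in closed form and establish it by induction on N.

P(N) = 8N/(5(N + 5))

We claim P(N) = 8N/(5(N + 5)) for all N ≥ 1.
Base step (N = 1): P(1) = 4/15, and the closed form gives 4/15. They agree.
For the inductive step, assume it holds for an arbitrary p ≥ 1, so P(p) = 8p/(5(p + 5)).
Then P(p+1) = P(p) + (8/((p + 5)(p + 6))) = (8p/(5(p + 5))) + (8/((p + 5)(p + 6))).
Simplifying, P(p+1) = 8(p + 1)/(5(p + 6)) = 8(p+1)/(5((p+1) + 5)),
which is the closed form with N = p+1.
By the principle of mathematical induction, the result holds for all N ≥ 1.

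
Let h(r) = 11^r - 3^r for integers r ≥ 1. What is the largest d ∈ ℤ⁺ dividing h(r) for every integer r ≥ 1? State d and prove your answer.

Computing the first values: h(1) = 8 and h(2) = 112; gcd(8, 112) = 8, so d ≤ 8.
We prove 8 | 11^r - 3^r for all r ≥ 1 by induction on r.
Base step (r = 1): h(1) = 8 = 8·(1), so 8 | h(1).
Suppose the result is true for r = i, i.e. 8 | h(i). Then
11^{i+1} − 3^{i+1} = 11·11^i − 3·3^i = 11·(11^i − 3^i) + (8)·3^i. The first term is divisible by 8 by the inductive hypothesis, and the second term (8)·3^i is divisible by 8 since 8 | 8. Hence 8 | h(i+1).
This completes the induction.
Therefore the largest such d is 8.

d = 8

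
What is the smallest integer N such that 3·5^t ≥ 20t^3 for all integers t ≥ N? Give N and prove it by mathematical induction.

N = 4

At t = 3: 375 < 540, so the inequality fails and N ≥ 4. We prove 3·5^t ≥ 20t^3 for all t ≥ 4.
Base case (t = 4): 3·5^t = 1875 and 20t^3 = 1280, so 1875 ≥ 1280.
Inductive step: suppose the statement holds for some m ≥ 4, so 3·5^m ≥ 20m^3.
Then 3·5^(m + 1) = 5·(3·5^m) ≥ 5·(20m^3).
Also, for m ≥ 4 we have 5·(20m^3) ≥ 20(m+1)^3, since 5 ≥ (1 + 1/m)^3 for all m ≥ 4.
Combining, 3·5^(m + 1) ≥ 20(m+1)^3.
By induction, the statement is established for all t ≥ 4.
Hence the smallest such N is 4.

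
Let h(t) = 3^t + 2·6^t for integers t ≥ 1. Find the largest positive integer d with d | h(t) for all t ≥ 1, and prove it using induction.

Computing the first values: h(1) = 15 and h(2) = 81; gcd(15, 81) = 3, so d ≤ 3.
We prove 3 | 3^t + 2·6^t for all t ≥ 1 by induction on t.
Base case (t = 1): h(1) = 15 = 3·(5), so 3 | h(1).
Inductive step: suppose the statement holds for some r ≥ 1, i.e. 3 | h(r). Then
h(r+1) − 6·h(r) = (3^(r+1) + 2·6^(r+1)) − 6·(3^r + 2·6^r) = (1)·3^r·(3 − 6) = (-3)·3^r. Since 3 | h(r) by the inductive hypothesis, 3 | 6·h(r); and 3 | -3 since -3 = 3·-1. Therefore 3 | h(r+1).
By induction, the statement is established for all t ≥ 1.
Therefore the largest such d is 3.

d = 3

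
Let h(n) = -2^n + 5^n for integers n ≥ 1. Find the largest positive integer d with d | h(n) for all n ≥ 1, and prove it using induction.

Computing the first values: h(1) = 3 and h(2) = 21; gcd(3, 21) = 3, so d ≤ 3.
We prove 3 | -2^n + 5^n for all n ≥ 1 by induction on n.
For the base case n = 1: h(1) = 3 = 3·(1), so 3 | h(1).
Suppose the result is true for n = r, i.e. 3 | h(r). Then
5^{r+1} − 2^{r+1} = 5·5^r − 2·2^r = 5·(5^r − 2^r) + (3)·2^r. The first term is divisible by 3 by the inductive hypothesis, and the second term (3)·2^r is divisible by 3 since 3 | 3. Hence 3 | h(r+1).
This completes the induction.
Therefore the largest such d is 3.

d = 3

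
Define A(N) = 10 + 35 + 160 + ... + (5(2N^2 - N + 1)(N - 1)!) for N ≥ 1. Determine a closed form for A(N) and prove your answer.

We claim A(N) = (10N + 5)N! - 5 for all N ≥ 1.
Base case (N = 1): A(1) = 10, and the closed form gives 10. They agree.
Suppose the result is true for N = i, so A(i) = (10i + 5)i! - 5.
Then A(i+1) = A(i) + (5(2i^2 + 3i + 2)i!) = ((10i + 5)i! - 5) + (5(2i^2 + 3i + 2)i!).
Simplifying, A(i+1) = (10(i+1) + 5)(i+1)! - 5,
which is the closed form with N = i+1.
This completes the induction.

A(N) = (10N + 5)N! - 5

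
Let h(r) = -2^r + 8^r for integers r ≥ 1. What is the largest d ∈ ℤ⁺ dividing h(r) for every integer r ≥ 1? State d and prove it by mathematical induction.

Computing the first values: h(1) = 6 and h(2) = 60; gcd(6, 60) = 6, so d ≤ 6.
We prove 6 | -2^r + 8^r for all r ≥ 1 by induction on r.
Base case (r = 1): h(1) = 6 = 6·(1), so 6 | h(1).
For the inductive step, assume it holds for an arbitrary m ≥ 1, i.e. 6 | h(m). Then
8^{m+1} − 2^{m+1} = 8·8^m − 2·2^m = 8·(8^m − 2^m) + (6)·2^m. The first term is divisible by 6 by the inductive hypothesis, and the second term (6)·2^m is divisible by 6 since 6 | 6. Hence 6 | h(m+1).
This completes the induction.
Therefore the largest such d is 6.

d = 6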